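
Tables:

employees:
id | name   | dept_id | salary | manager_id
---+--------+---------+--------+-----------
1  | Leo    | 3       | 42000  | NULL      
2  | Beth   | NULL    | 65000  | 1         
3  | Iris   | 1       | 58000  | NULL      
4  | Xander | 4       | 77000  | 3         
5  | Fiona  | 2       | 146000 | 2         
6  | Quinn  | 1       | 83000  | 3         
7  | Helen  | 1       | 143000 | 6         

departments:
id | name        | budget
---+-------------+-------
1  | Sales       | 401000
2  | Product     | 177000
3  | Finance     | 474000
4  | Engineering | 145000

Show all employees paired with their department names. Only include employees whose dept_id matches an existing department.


INNER JOIN keeps only employees rows whose dept_id matches an id in departments. Walk through each employee:
  - employee 1 (Leo): dept_id=3 -> matches Finance
  - employee 2 (Beth): dept_id=NULL, no match -> dropped
  - employee 3 (Iris): dept_id=1 -> matches Sales
  - employee 4 (Xander): dept_id=4 -> matches Engineering
  - employee 5 (Fiona): dept_id=2 -> matches Product
  - employee 6 (Quinn): dept_id=1 -> matches Sales
  - employee 7 (Helen): dept_id=1 -> matches Sales
So 1 of 7 rows is dropped.

SQL:
SELECT a.name, b.name AS department
FROM employees a
INNER JOIN departments b ON a.dept_id = b.id

Result:
name   | department 
-------+------------
Leo    | Finance    
Iris   | Sales      
Xander | Engineering
Fiona  | Product    
Quinn  | Sales      
Helen  | Sales      


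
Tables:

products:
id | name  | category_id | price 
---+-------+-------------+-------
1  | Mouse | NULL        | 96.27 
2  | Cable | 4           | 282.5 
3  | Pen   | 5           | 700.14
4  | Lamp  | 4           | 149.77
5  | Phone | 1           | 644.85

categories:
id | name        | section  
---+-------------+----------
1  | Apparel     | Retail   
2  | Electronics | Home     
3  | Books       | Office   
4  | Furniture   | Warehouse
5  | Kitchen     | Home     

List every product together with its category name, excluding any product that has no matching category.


INNER JOIN keeps only products rows whose category_id matches an id in categories. Walk through each product:
  - product 1 (Mouse): category_id=NULL, no match -> dropped
  - product 2 (Cable): category_id=4 -> matches Furniture
  - product 3 (Pen): category_id=5 -> matches Kitchen
  - product 4 (Lamp): category_id=4 -> matches Furniture
  - product 5 (Phone): category_id=1 -> matches Apparel
So 1 of 5 rows is dropped.

SQL:
SELECT a.name, b.name AS category
FROM products a
INNER JOIN categories b ON a.category_id = b.id

Result:
name  | category 
------+----------
Cable | Furniture
Pen   | Kitchen  
Lamp  | Furniture
Phone | Apparel  


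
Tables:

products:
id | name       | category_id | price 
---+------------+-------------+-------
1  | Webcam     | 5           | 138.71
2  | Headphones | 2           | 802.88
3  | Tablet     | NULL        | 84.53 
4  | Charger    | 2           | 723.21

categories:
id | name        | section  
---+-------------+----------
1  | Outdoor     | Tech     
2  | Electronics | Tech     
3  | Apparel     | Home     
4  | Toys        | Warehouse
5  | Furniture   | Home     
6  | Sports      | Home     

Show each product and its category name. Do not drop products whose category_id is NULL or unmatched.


LEFT JOIN keeps every row from products (the left table); where category_id has no match in categories, the category columns become NULL. Walk through each product:
  - product 1 (Webcam): category_id=5 -> matches Furniture
  - product 2 (Headphones): category_id=2 -> matches Electronics
  - product 3 (Tablet): category_id=NULL, no match -> kept with NULL
  - product 4 (Charger): category_id=2 -> matches Electronics
All 4 rows appear; 1 has NULL category.

SQL:
SELECT a.name, b.name AS category
FROM products a
LEFT JOIN categories b ON a.category_id = b.id

Result:
name       | category   
-----------+------------
Webcam     | Furniture  
Headphones | Electronics
Tablet     | NULL       
Charger    | Electronics


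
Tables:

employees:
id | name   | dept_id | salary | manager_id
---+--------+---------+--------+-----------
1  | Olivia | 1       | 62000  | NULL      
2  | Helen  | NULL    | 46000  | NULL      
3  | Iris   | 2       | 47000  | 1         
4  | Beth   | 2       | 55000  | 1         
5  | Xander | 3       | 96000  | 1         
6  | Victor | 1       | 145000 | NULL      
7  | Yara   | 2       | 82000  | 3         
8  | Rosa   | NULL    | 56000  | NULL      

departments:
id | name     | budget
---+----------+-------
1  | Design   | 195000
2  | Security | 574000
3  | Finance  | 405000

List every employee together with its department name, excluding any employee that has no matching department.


INNER JOIN keeps only employees rows whose dept_id matches an id in departments. Walk through each employee:
  - employee 1 (Olivia): dept_id=1 -> matches Design
  - employee 2 (Helen): dept_id=NULL, no match -> dropped
  - employee 3 (Iris): dept_id=2 -> matches Security
  - employee 4 (Beth): dept_id=2 -> matches Security
  - employee 5 (Xander): dept_id=3 -> matches Finance
  - employee 6 (Victor): dept_id=1 -> matches Design
  - employee 7 (Yara): dept_id=2 -> matches Security
  - employee 8 (Rosa): dept_id=NULL, no match -> dropped
So 2 of 8 rows are dropped.

SQL:
SELECT a.name, b.name AS department
FROM employees a
INNER JOIN departments b ON a.dept_id = b.id

Result:
name   | department
-------+-----------
Olivia | Design    
Iris   | Security  
Beth   | Security  
Xander | Finance   
Victor | Design    
Yara   | Security  


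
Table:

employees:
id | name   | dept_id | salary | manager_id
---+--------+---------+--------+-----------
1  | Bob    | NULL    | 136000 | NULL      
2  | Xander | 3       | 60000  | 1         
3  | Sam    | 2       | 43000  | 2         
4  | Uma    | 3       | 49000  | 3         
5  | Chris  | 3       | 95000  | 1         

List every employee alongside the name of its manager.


This is a self-join: employees is joined to a second copy of itself, matching each row's manager_id to another row's id. Use LEFT JOIN so rows with manager_id=NULL are kept.
  - employee 1 (Bob): manager_id=NULL -> NULL
  - employee 2 (Xander): manager_id=1 -> Bob
  - employee 3 (Sam): manager_id=2 -> Xander
  - employee 4 (Uma): manager_id=3 -> Sam
  - employee 5 (Chris): manager_id=1 -> Bob

SQL:
SELECT a.name AS item, b.name AS manager
FROM employees a
LEFT JOIN employees b ON a.manager_id = b.id

Result:
item   | manager
-------+--------
Bob    | NULL   
Xander | Bob    
Sam    | Xander 
Uma    | Sam    
Chris  | Bob    


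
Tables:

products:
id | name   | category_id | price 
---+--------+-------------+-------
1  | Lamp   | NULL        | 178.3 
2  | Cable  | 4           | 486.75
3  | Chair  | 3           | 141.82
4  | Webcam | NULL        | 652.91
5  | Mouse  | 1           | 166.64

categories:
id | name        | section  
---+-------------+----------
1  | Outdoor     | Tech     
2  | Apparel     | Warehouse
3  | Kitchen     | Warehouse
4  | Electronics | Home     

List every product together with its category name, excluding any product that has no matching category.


INNER JOIN keeps only products rows whose category_id matches an id in categories. Walk through each product:
  - product 1 (Lamp): category_id=NULL, no match -> dropped
  - product 2 (Cable): category_id=4 -> matches Electronics
  - product 3 (Chair): category_id=3 -> matches Kitchen
  - product 4 (Webcam): category_id=NULL, no match -> dropped
  - product 5 (Mouse): category_id=1 -> matches Outdoor
So 2 of 5 rows are dropped.

SQL:
SELECT a.name, b.name AS category
FROM products a
INNER JOIN categories b ON a.category_id = b.id

Result:
name  | category   
------+------------
Cable | Electronics
Chair | Kitchen    
Mouse | Outdoor    


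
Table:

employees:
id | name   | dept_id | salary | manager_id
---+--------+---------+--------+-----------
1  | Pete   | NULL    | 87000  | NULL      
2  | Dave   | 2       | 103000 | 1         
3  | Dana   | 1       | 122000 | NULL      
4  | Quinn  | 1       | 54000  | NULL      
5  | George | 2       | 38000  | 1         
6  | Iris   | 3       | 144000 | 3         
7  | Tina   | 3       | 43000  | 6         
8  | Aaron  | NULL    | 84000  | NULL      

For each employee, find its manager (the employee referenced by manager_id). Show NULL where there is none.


This is a self-join: employees is joined to a second copy of itself, matching each row's manager_id to another row's id. Use LEFT JOIN so rows with manager_id=NULL are kept.
  - employee 1 (Pete): manager_id=NULL -> NULL
  - employee 2 (Dave): manager_id=1 -> Pete
  - employee 3 (Dana): manager_id=NULL -> NULL
  - employee 4 (Quinn): manager_id=NULL -> NULL
  - employee 5 (George): manager_id=1 -> Pete
  - employee 6 (Iris): manager_id=3 -> Dana
  - employee 7 (Tina): manager_id=6 -> Iris
  - employee 8 (Aaron): manager_id=NULL -> NULL

SQL:
SELECT a.name AS item, b.name AS manager
FROM employees a
LEFT JOIN employees b ON a.manager_id = b.id

Result:
item   | manager
-------+--------
Pete   | NULL   
Dave   | Pete   
Dana   | NULL   
Quinn  | NULL   
George | Pete   
Iris   | Dana   
Tina   | Iris   
Aaron  | NULL   


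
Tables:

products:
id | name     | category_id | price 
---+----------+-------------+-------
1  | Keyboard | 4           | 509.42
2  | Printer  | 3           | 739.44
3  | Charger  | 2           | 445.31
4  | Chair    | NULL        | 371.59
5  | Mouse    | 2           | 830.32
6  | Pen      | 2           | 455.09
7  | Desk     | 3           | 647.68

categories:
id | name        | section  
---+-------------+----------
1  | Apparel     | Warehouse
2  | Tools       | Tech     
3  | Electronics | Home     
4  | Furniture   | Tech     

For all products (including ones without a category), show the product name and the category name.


LEFT JOIN keeps every row from products (the left table); where category_id has no match in categories, the category columns become NULL. Walk through each product:
  - product 1 (Keyboard): category_id=4 -> matches Furniture
  - product 2 (Printer): category_id=3 -> matches Electronics
  - product 3 (Charger): category_id=2 -> matches Tools
  - product 4 (Chair): category_id=NULL, no match -> kept with NULL
  - product 5 (Mouse): category_id=2 -> matches Tools
  - product 6 (Pen): category_id=2 -> matches Tools
  - product 7 (Desk): category_id=3 -> matches Electronics
All 7 rows appear; 1 has NULL category.

SQL:
SELECT a.name, b.name AS category
FROM products a
LEFT JOIN categories b ON a.category_id = b.id

Result:
name     | category   
---------+------------
Keyboard | Furniture  
Printer  | Electronics
Charger  | Tools      
Chair    | NULL       
Mouse    | Tools      
Pen      | Tools      
Desk     | Electronics


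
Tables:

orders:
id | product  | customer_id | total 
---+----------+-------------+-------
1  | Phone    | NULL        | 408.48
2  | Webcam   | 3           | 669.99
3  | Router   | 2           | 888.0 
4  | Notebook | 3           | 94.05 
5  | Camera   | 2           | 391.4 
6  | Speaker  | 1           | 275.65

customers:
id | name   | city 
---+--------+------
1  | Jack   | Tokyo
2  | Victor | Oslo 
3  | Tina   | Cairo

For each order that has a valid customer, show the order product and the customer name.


INNER JOIN keeps only orders rows whose customer_id matches an id in customers. Walk through each order:
  - order 1 (Phone): customer_id=NULL, no match -> dropped
  - order 2 (Webcam): customer_id=3 -> matches Tina
  - order 3 (Router): customer_id=2 -> matches Victor
  - order 4 (Notebook): customer_id=3 -> matches Tina
  - order 5 (Camera): customer_id=2 -> matches Victor
  - order 6 (Speaker): customer_id=1 -> matches Jack
So 1 of 6 rows is dropped.

SQL:
SELECT a.product, b.name AS customer
FROM orders a
INNER JOIN customers b ON a.customer_id = b.id

Result:
product  | customer
---------+---------
Webcam   | Tina    
Router   | Victor  
Notebook | Tina    
Camera   | Victor  
Speaker  | Jack    


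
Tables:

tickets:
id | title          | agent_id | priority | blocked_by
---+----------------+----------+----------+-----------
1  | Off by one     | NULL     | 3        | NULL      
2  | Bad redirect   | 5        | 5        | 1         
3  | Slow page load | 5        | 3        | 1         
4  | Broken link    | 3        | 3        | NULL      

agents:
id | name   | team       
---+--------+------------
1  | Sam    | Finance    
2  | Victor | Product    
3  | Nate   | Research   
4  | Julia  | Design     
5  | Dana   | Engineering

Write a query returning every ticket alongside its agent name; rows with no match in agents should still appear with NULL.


LEFT JOIN keeps every row from tickets (the left table); where agent_id has no match in agents, the agent columns become NULL. Walk through each ticket:
  - ticket 1 (Off by one): agent_id=NULL, no match -> kept with NULL
  - ticket 2 (Bad redirect): agent_id=5 -> matches Dana
  - ticket 3 (Slow page load): agent_id=5 -> matches Dana
  - ticket 4 (Broken link): agent_id=3 -> matches Nate
All 4 rows appear; 1 has NULL agent.

SQL:
SELECT a.title, b.name AS agent
FROM tickets a
LEFT JOIN agents b ON a.agent_id = b.id

Result:
title          | agent
---------------+------
Off by one     | NULL 
Bad redirect   | Dana 
Slow page load | Dana 
Broken link    | Nate 


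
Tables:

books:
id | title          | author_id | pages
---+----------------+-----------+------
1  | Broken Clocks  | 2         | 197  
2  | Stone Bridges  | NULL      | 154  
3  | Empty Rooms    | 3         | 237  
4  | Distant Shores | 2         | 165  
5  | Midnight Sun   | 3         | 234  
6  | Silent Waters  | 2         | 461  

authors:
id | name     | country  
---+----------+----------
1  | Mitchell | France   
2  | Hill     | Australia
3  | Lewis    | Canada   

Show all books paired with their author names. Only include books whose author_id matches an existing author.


INNER JOIN keeps only books rows whose author_id matches an id in authors. Walk through each book:
  - book 1 (Broken Clocks): author_id=2 -> matches Hill
  - book 2 (Stone Bridges): author_id=NULL, no match -> dropped
  - book 3 (Empty Rooms): author_id=3 -> matches Lewis
  - book 4 (Distant Shores): author_id=2 -> matches Hill
  - book 5 (Midnight Sun): author_id=3 -> matches Lewis
  - book 6 (Silent Waters): author_id=2 -> matches Hill
So 1 of 6 rows is dropped.

SQL:
SELECT a.title, b.name AS author
FROM books a
INNER JOIN authors b ON a.author_id = b.id

Result:
title          | author
---------------+-------
Broken Clocks  | Hill  
Empty Rooms    | Lewis 
Distant Shores | Hill  
Midnight Sun   | Lewis 
Silent Waters  | Hill  


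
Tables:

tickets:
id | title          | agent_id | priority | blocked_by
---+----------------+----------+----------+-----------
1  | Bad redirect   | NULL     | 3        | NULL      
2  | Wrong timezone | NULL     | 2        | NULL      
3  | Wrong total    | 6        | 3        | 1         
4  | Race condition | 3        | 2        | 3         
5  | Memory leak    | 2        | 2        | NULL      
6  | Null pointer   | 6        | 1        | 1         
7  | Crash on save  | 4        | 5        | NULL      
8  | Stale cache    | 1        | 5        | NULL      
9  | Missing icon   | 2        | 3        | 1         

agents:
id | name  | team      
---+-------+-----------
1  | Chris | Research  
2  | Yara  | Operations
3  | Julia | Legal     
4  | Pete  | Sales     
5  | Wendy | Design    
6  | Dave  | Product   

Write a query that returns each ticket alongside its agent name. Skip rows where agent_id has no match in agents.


INNER JOIN keeps only tickets rows whose agent_id matches an id in agents. Walk through each ticket:
  - ticket 1 (Bad redirect): agent_id=NULL, no match -> dropped
  - ticket 2 (Wrong timezone): agent_id=NULL, no match -> dropped
  - ticket 3 (Wrong total): agent_id=6 -> matches Dave
  - ticket 4 (Race condition): agent_id=3 -> matches Julia
  - ticket 5 (Memory leak): agent_id=2 -> matches Yara
  - ticket 6 (Null pointer): agent_id=6 -> matches Dave
  - ticket 7 (Crash on save): agent_id=4 -> matches Pete
  - ticket 8 (Stale cache): agent_id=1 -> matches Chris
  - ticket 9 (Missing icon): agent_id=2 -> matches Yara
So 2 of 9 rows are dropped.

SQL:
SELECT a.title, b.name AS agent
FROM tickets a
INNER JOIN agents b ON a.agent_id = b.id

Result:
title          | agent
---------------+------
Wrong total    | Dave 
Race condition | Julia
Memory leak    | Yara 
Null pointer   | Dave 
Crash on save  | Pete 
Stale cache    | Chris
Missing icon   | Yara 


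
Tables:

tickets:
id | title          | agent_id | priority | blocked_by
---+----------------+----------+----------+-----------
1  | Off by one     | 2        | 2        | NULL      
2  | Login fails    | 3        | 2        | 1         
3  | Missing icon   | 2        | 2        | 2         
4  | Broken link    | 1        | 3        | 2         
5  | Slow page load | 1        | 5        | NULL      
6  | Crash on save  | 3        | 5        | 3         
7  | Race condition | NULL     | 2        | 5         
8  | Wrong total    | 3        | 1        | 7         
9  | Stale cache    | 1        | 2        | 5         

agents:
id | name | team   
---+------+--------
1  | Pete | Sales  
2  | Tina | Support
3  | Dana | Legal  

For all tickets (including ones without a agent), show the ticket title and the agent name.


LEFT JOIN keeps every row from tickets (the left table); where agent_id has no match in agents, the agent columns become NULL. Walk through each ticket:
  - ticket 1 (Off by one): agent_id=2 -> matches Tina
  - ticket 2 (Login fails): agent_id=3 -> matches Dana
  - ticket 3 (Missing icon): agent_id=2 -> matches Tina
  - ticket 4 (Broken link): agent_id=1 -> matches Pete
  - ticket 5 (Slow page load): agent_id=1 -> matches Pete
  - ticket 6 (Crash on save): agent_id=3 -> matches Dana
  - ticket 7 (Race condition): agent_id=NULL, no match -> kept with NULL
  - ticket 8 (Wrong total): agent_id=3 -> matches Dana
  - ticket 9 (Stale cache): agent_id=1 -> matches Pete
All 9 rows appear; 1 has NULL agent.

SQL:
SELECT a.title, b.name AS agent
FROM tickets a
LEFT JOIN agents b ON a.agent_id = b.id

Result:
title          | agent
---------------+------
Off by one     | Tina 
Login fails    | Dana 
Missing icon   | Tina 
Broken link    | Pete 
Slow page load | Pete 
Crash on save  | Dana 
Race condition | NULL 
Wrong total    | Dana 
Stale cache    | Pete 


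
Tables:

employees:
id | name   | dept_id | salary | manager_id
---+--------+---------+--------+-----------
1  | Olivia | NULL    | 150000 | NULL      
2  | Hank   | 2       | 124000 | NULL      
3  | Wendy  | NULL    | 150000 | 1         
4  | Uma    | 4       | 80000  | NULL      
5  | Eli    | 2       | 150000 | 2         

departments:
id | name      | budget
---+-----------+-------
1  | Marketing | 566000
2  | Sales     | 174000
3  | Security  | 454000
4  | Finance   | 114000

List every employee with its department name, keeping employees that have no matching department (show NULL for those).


LEFT JOIN keeps every row from employees (the left table); where dept_id has no match in departments, the department columns become NULL. Walk through each employee:
  - employee 1 (Olivia): dept_id=NULL, no match -> kept with NULL
  - employee 2 (Hank): dept_id=2 -> matches Sales
  - employee 3 (Wendy): dept_id=NULL, no match -> kept with NULL
  - employee 4 (Uma): dept_id=4 -> matches Finance
  - employee 5 (Eli): dept_id=2 -> matches Sales
All 5 rows appear; 2 have NULL department.

SQL:
SELECT a.name, b.name AS department
FROM employees a
LEFT JOIN departments b ON a.dept_id = b.id

Result:
name   | department
-------+-----------
Olivia | NULL      
Hank   | Sales     
Wendy  | NULL      
Uma    | Finance   
Eli    | Sales     


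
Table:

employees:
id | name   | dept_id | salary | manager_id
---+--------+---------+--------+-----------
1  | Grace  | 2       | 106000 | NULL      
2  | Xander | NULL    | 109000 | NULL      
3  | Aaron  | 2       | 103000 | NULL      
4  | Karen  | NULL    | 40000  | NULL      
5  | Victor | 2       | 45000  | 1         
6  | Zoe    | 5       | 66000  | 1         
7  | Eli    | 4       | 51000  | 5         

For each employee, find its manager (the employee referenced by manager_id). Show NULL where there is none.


This is a self-join: employees is joined to a second copy of itself, matching each row's manager_id to another row's id. Use LEFT JOIN so rows with manager_id=NULL are kept.
  - employee 1 (Grace): manager_id=NULL -> NULL
  - employee 2 (Xander): manager_id=NULL -> NULL
  - employee 3 (Aaron): manager_id=NULL -> NULL
  - employee 4 (Karen): manager_id=NULL -> NULL
  - employee 5 (Victor): manager_id=1 -> Grace
  - employee 6 (Zoe): manager_id=1 -> Grace
  - employee 7 (Eli): manager_id=5 -> Victor

SQL:
SELECT a.name AS item, b.name AS manager
FROM employees a
LEFT JOIN employees b ON a.manager_id = b.id

Result:
item   | manager
-------+--------
Grace  | NULL   
Xander | NULL   
Aaron  | NULL   
Karen  | NULL   
Victor | Grace  
Zoe    | Grace  
Eli    | Victor 


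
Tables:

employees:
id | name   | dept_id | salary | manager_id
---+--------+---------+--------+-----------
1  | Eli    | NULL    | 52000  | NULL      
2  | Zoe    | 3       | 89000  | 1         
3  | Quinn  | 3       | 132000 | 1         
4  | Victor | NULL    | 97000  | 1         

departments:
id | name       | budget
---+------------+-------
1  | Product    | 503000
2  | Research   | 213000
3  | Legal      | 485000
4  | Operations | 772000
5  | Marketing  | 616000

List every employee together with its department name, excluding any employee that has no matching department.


INNER JOIN keeps only employees rows whose dept_id matches an id in departments. Walk through each employee:
  - employee 1 (Eli): dept_id=NULL, no match -> dropped
  - employee 2 (Zoe): dept_id=3 -> matches Legal
  - employee 3 (Quinn): dept_id=3 -> matches Legal
  - employee 4 (Victor): dept_id=NULL, no match -> dropped
So 2 of 4 rows are dropped.

SQL:
SELECT a.name, b.name AS department
FROM employees a
INNER JOIN departments b ON a.dept_id = b.id

Result:
name  | department
------+-----------
Zoe   | Legal     
Quinn | Legal     


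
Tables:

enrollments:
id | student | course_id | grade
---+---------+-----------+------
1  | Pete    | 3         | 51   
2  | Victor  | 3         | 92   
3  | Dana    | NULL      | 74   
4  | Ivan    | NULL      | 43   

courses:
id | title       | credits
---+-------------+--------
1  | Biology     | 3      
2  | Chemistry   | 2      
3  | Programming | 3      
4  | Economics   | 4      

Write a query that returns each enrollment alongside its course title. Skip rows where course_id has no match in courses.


INNER JOIN keeps only enrollments rows whose course_id matches an id in courses. Walk through each enrollment:
  - enrollment 1 (Pete): course_id=3 -> matches Programming
  - enrollment 2 (Victor): course_id=3 -> matches Programming
  - enrollment 3 (Dana): course_id=NULL, no match -> dropped
  - enrollment 4 (Ivan): course_id=NULL, no match -> dropped
So 2 of 4 rows are dropped.

SQL:
SELECT a.student, b.title AS course
FROM enrollments a
INNER JOIN courses b ON a.course_id = b.id

Result:
student | course     
--------+------------
Pete    | Programming
Victor  | Programming


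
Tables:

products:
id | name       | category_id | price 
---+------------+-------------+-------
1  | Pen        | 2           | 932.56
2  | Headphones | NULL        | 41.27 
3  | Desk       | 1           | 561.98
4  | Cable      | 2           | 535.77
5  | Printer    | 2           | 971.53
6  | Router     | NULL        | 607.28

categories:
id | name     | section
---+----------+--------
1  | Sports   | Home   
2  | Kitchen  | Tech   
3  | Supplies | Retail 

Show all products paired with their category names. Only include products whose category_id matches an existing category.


INNER JOIN keeps only products rows whose category_id matches an id in categories. Walk through each product:
  - product 1 (Pen): category_id=2 -> matches Kitchen
  - product 2 (Headphones): category_id=NULL, no match -> dropped
  - product 3 (Desk): category_id=1 -> matches Sports
  - product 4 (Cable): category_id=2 -> matches Kitchen
  - product 5 (Printer): category_id=2 -> matches Kitchen
  - product 6 (Router): category_id=NULL, no match -> dropped
So 2 of 6 rows are dropped.

SQL:
SELECT a.name, b.name AS category
FROM products a
INNER JOIN categories b ON a.category_id = b.id

Result:
name    | category
--------+---------
Pen     | Kitchen 
Desk    | Sports  
Cable   | Kitchen 
Printer | Kitchen 


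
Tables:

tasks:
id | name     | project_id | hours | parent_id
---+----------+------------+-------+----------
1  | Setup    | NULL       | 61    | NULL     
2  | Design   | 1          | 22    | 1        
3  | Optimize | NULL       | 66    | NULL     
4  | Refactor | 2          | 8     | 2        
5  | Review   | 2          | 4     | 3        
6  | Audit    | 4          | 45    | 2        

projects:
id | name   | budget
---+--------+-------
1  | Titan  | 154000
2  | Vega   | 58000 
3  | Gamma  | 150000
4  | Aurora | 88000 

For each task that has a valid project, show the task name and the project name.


INNER JOIN keeps only tasks rows whose project_id matches an id in projects. Walk through each task:
  - task 1 (Setup): project_id=NULL, no match -> dropped
  - task 2 (Design): project_id=1 -> matches Titan
  - task 3 (Optimize): project_id=NULL, no match -> dropped
  - task 4 (Refactor): project_id=2 -> matches Vega
  - task 5 (Review): project_id=2 -> matches Vega
  - task 6 (Audit): project_id=4 -> matches Aurora
So 2 of 6 rows are dropped.

SQL:
SELECT a.name, b.name AS project
FROM tasks a
INNER JOIN projects b ON a.project_id = b.id

Result:
name     | project
---------+--------
Design   | Titan  
Refactor | Vega   
Review   | Vega   
Audit    | Aurora 


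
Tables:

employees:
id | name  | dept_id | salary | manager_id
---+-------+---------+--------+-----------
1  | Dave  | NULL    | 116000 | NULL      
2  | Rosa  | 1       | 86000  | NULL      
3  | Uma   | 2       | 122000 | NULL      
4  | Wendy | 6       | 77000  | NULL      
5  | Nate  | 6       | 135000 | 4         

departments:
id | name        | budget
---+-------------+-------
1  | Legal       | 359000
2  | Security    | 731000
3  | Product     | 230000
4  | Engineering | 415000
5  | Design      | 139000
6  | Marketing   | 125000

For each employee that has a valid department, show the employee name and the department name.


INNER JOIN keeps only employees rows whose dept_id matches an id in departments. Walk through each employee:
  - employee 1 (Dave): dept_id=NULL, no match -> dropped
  - employee 2 (Rosa): dept_id=1 -> matches Legal
  - employee 3 (Uma): dept_id=2 -> matches Security
  - employee 4 (Wendy): dept_id=6 -> matches Marketing
  - employee 5 (Nate): dept_id=6 -> matches Marketing
So 1 of 5 rows is dropped.

SQL:
SELECT a.name, b.name AS department
FROM employees a
INNER JOIN departments b ON a.dept_id = b.id

Result:
name  | department
------+-----------
Rosa  | Legal     
Uma   | Security  
Wendy | Marketing 
Nate  | Marketing 


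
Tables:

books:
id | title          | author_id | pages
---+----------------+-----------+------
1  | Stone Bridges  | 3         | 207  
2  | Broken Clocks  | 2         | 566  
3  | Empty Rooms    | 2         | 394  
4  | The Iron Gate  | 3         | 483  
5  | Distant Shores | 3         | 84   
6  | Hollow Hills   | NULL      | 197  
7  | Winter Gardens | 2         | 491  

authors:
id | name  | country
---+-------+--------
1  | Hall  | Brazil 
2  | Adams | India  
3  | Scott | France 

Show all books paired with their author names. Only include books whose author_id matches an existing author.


INNER JOIN keeps only books rows whose author_id matches an id in authors. Walk through each book:
  - book 1 (Stone Bridges): author_id=3 -> matches Scott
  - book 2 (Broken Clocks): author_id=2 -> matches Adams
  - book 3 (Empty Rooms): author_id=2 -> matches Adams
  - book 4 (The Iron Gate): author_id=3 -> matches Scott
  - book 5 (Distant Shores): author_id=3 -> matches Scott
  - book 6 (Hollow Hills): author_id=NULL, no match -> dropped
  - book 7 (Winter Gardens): author_id=2 -> matches Adams
So 1 of 7 rows is dropped.

SQL:
SELECT a.title, b.name AS author
FROM books a
INNER JOIN authors b ON a.author_id = b.id

Result:
title          | author
---------------+-------
Stone Bridges  | Scott 
Broken Clocks  | Adams 
Empty Rooms    | Adams 
The Iron Gate  | Scott 
Distant Shores | Scott 
Winter Gardens | Adams 


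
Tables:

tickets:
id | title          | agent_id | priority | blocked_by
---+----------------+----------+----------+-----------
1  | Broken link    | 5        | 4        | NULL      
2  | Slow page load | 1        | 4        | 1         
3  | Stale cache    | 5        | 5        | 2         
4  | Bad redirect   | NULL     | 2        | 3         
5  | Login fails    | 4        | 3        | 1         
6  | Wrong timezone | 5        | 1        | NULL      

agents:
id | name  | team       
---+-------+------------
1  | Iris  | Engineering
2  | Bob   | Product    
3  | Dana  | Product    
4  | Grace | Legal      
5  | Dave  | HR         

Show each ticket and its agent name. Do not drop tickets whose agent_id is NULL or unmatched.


LEFT JOIN keeps every row from tickets (the left table); where agent_id has no match in agents, the agent columns become NULL. Walk through each ticket:
  - ticket 1 (Broken link): agent_id=5 -> matches Dave
  - ticket 2 (Slow page load): agent_id=1 -> matches Iris
  - ticket 3 (Stale cache): agent_id=5 -> matches Dave
  - ticket 4 (Bad redirect): agent_id=NULL, no match -> kept with NULL
  - ticket 5 (Login fails): agent_id=4 -> matches Grace
  - ticket 6 (Wrong timezone): agent_id=5 -> matches Dave
All 6 rows appear; 1 has NULL agent.

SQL:
SELECT a.title, b.name AS agent
FROM tickets a
LEFT JOIN agents b ON a.agent_id = b.id

Result:
title          | agent
---------------+------
Broken link    | Dave 
Slow page load | Iris 
Stale cache    | Dave 
Bad redirect   | NULL 
Login fails    | Grace
Wrong timezone | Dave 


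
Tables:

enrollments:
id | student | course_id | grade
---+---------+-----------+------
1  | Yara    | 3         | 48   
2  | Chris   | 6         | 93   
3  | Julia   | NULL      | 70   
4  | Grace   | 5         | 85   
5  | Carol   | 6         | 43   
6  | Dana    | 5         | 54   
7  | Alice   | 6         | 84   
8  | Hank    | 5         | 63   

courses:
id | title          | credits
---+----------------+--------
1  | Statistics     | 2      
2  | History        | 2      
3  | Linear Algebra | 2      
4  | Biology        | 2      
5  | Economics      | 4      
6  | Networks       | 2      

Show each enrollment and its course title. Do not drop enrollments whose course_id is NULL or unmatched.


LEFT JOIN keeps every row from enrollments (the left table); where course_id has no match in courses, the course columns become NULL. Walk through each enrollment:
  - enrollment 1 (Yara): course_id=3 -> matches Linear Algebra
  - enrollment 2 (Chris): course_id=6 -> matches Networks
  - enrollment 3 (Julia): course_id=NULL, no match -> kept with NULL
  - enrollment 4 (Grace): course_id=5 -> matches Economics
  - enrollment 5 (Carol): course_id=6 -> matches Networks
  - enrollment 6 (Dana): course_id=5 -> matches Economics
  - enrollment 7 (Alice): course_id=6 -> matches Networks
  - enrollment 8 (Hank): course_id=5 -> matches Economics
All 8 rows appear; 1 has NULL course.

SQL:
SELECT a.student, b.title AS course
FROM enrollments a
LEFT JOIN courses b ON a.course_id = b.id

Result:
student | course        
--------+---------------
Yara    | Linear Algebra
Chris   | Networks      
Julia   | NULL          
Grace   | Economics     
Carol   | Networks      
Dana    | Economics     
Alice   | Networks      
Hank    | Economics     


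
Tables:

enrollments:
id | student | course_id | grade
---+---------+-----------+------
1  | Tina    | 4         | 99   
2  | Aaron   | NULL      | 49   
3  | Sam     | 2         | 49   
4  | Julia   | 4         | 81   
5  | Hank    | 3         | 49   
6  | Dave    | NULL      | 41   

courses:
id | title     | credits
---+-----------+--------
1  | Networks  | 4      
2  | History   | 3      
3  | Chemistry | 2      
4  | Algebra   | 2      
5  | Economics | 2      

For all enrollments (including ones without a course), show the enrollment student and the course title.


LEFT JOIN keeps every row from enrollments (the left table); where course_id has no match in courses, the course columns become NULL. Walk through each enrollment:
  - enrollment 1 (Tina): course_id=4 -> matches Algebra
  - enrollment 2 (Aaron): course_id=NULL, no match -> kept with NULL
  - enrollment 3 (Sam): course_id=2 -> matches History
  - enrollment 4 (Julia): course_id=4 -> matches Algebra
  - enrollment 5 (Hank): course_id=3 -> matches Chemistry
  - enrollment 6 (Dave): course_id=NULL, no match -> kept with NULL
All 6 rows appear; 2 have NULL course.

SQL:
SELECT a.student, b.title AS course
FROM enrollments a
LEFT JOIN courses b ON a.course_id = b.id

Result:
student | course   
--------+----------
Tina    | Algebra  
Aaron   | NULL     
Sam     | History  
Julia   | Algebra  
Hank    | Chemistry
Dave    | NULL     


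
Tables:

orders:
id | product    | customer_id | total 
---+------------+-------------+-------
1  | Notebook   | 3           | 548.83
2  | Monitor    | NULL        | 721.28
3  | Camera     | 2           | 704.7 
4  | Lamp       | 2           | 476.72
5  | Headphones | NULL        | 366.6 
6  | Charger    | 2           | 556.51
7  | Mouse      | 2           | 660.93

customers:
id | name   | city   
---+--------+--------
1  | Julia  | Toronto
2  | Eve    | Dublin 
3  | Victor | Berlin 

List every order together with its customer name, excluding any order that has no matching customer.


INNER JOIN keeps only orders rows whose customer_id matches an id in customers. Walk through each order:
  - order 1 (Notebook): customer_id=3 -> matches Victor
  - order 2 (Monitor): customer_id=NULL, no match -> dropped
  - order 3 (Camera): customer_id=2 -> matches Eve
  - order 4 (Lamp): customer_id=2 -> matches Eve
  - order 5 (Headphones): customer_id=NULL, no match -> dropped
  - order 6 (Charger): customer_id=2 -> matches Eve
  - order 7 (Mouse): customer_id=2 -> matches Eve
So 2 of 7 rows are dropped.

SQL:
SELECT a.product, b.name AS customer
FROM orders a
INNER JOIN customers b ON a.customer_id = b.id

Result:
product  | customer
---------+---------
Notebook | Victor  
Camera   | Eve     
Lamp     | Eve     
Charger  | Eve     
Mouse    | Eve     


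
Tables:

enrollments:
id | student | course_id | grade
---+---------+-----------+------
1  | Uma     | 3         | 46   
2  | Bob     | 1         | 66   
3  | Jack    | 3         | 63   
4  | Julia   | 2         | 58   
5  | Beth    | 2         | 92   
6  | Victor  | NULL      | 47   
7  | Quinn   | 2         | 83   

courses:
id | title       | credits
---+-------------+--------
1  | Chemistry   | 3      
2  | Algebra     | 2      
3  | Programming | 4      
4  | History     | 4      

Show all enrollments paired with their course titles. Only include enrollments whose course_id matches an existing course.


INNER JOIN keeps only enrollments rows whose course_id matches an id in courses. Walk through each enrollment:
  - enrollment 1 (Uma): course_id=3 -> matches Programming
  - enrollment 2 (Bob): course_id=1 -> matches Chemistry
  - enrollment 3 (Jack): course_id=3 -> matches Programming
  - enrollment 4 (Julia): course_id=2 -> matches Algebra
  - enrollment 5 (Beth): course_id=2 -> matches Algebra
  - enrollment 6 (Victor): course_id=NULL, no match -> dropped
  - enrollment 7 (Quinn): course_id=2 -> matches Algebra
So 1 of 7 rows is dropped.

SQL:
SELECT a.student, b.title AS course
FROM enrollments a
INNER JOIN courses b ON a.course_id = b.id

Result:
student | course     
--------+------------
Uma     | Programming
Bob     | Chemistry  
Jack    | Programming
Julia   | Algebra    
Beth    | Algebra    
Quinn   | Algebra    


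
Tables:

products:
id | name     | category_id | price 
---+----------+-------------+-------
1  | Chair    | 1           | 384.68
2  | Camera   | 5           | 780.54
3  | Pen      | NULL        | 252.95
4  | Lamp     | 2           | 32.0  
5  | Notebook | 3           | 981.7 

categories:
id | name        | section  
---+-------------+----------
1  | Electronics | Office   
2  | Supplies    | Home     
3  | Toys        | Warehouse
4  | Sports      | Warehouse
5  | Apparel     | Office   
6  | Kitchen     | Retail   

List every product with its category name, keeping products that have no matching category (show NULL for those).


LEFT JOIN keeps every row from products (the left table); where category_id has no match in categories, the category columns become NULL. Walk through each product:
  - product 1 (Chair): category_id=1 -> matches Electronics
  - product 2 (Camera): category_id=5 -> matches Apparel
  - product 3 (Pen): category_id=NULL, no match -> kept with NULL
  - product 4 (Lamp): category_id=2 -> matches Supplies
  - product 5 (Notebook): category_id=3 -> matches Toys
All 5 rows appear; 1 has NULL category.

SQL:
SELECT a.name, b.name AS category
FROM products a
LEFT JOIN categories b ON a.category_id = b.id

Result:
name     | category   
---------+------------
Chair    | Electronics
Camera   | Apparel    
Pen      | NULL       
Lamp     | Supplies   
Notebook | Toys       


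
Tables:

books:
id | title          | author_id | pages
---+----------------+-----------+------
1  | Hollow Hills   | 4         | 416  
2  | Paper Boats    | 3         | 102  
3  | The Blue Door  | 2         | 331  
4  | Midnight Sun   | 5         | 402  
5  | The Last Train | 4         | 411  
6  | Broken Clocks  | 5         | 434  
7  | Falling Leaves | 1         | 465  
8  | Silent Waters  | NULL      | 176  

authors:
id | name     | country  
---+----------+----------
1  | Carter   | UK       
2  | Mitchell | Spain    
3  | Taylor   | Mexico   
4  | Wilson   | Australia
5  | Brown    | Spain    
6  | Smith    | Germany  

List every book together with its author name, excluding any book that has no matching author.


INNER JOIN keeps only books rows whose author_id matches an id in authors. Walk through each book:
  - book 1 (Hollow Hills): author_id=4 -> matches Wilson
  - book 2 (Paper Boats): author_id=3 -> matches Taylor
  - book 3 (The Blue Door): author_id=2 -> matches Mitchell
  - book 4 (Midnight Sun): author_id=5 -> matches Brown
  - book 5 (The Last Train): author_id=4 -> matches Wilson
  - book 6 (Broken Clocks): author_id=5 -> matches Brown
  - book 7 (Falling Leaves): author_id=1 -> matches Carter
  - book 8 (Silent Waters): author_id=NULL, no match -> dropped
So 1 of 8 rows is dropped.

SQL:
SELECT a.title, b.name AS author
FROM books a
INNER JOIN authors b ON a.author_id = b.id

Result:
title          | author  
---------------+---------
Hollow Hills   | Wilson  
Paper Boats    | Taylor  
The Blue Door  | Mitchell
Midnight Sun   | Brown   
The Last Train | Wilson  
Broken Clocks  | Brown   
Falling Leaves | Carter  


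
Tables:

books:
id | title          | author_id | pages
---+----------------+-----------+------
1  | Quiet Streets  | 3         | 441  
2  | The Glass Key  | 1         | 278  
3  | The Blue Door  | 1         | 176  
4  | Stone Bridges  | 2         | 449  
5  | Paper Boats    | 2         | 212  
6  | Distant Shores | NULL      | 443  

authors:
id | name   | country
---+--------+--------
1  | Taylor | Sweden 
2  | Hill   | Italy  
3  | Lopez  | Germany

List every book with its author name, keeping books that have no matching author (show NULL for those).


LEFT JOIN keeps every row from books (the left table); where author_id has no match in authors, the author columns become NULL. Walk through each book:
  - book 1 (Quiet Streets): author_id=3 -> matches Lopez
  - book 2 (The Glass Key): author_id=1 -> matches Taylor
  - book 3 (The Blue Door): author_id=1 -> matches Taylor
  - book 4 (Stone Bridges): author_id=2 -> matches Hill
  - book 5 (Paper Boats): author_id=2 -> matches Hill
  - book 6 (Distant Shores): author_id=NULL, no match -> kept with NULL
All 6 rows appear; 1 has NULL author.

SQL:
SELECT a.title, b.name AS author
FROM books a
LEFT JOIN authors b ON a.author_id = b.id

Result:
title          | author
---------------+-------
Quiet Streets  | Lopez 
The Glass Key  | Taylor
The Blue Door  | Taylor
Stone Bridges  | Hill  
Paper Boats    | Hill  
Distant Shores | NULL  
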